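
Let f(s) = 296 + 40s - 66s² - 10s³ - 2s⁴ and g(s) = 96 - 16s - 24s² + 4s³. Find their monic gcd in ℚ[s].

-4 + s²

Apply the Euclidean algorithm:
  -2s⁴ - 10s³ - 66s² + 40s + 296 = (-(1/2)s - 11/2)(4s³ - 24s² - 16s + 96) + (-206s² + 824)
  4s³ - 24s² - 16s + 96 = (-(2/103)s + 12/103)(-206s² + 824) + (0)
Last nonzero remainder: -206s² + 824. Dividing through by -206 gives the monic gcd s² - 4.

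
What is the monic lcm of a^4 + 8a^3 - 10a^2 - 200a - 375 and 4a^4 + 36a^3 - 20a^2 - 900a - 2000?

By polynomial division,
  a^4 + 8a^3 - 10a^2 - 200a - 375 = (1/4)(4a^4 + 36a^3 - 20a^2 - 900a - 2000) + (-a^3 - 5a^2 + 25a + 125)
  4a^4 + 36a^3 - 20a^2 - 900a - 2000 = (-4a - 16)(-a^3 - 5a^2 + 25a + 125) + (0)
Last nonzero remainder: -a^3 - 5a^2 + 25a + 125. Dividing through by -1 gives the monic gcd a^3 + 5a^2 - 25a - 125.
Then lcm(f, g) = f·g / gcd(f, g); expanding and making the result monic gives the answer.

a^5 + 12a^4 + 22a^3 - 240a^2 - 1175a - 1500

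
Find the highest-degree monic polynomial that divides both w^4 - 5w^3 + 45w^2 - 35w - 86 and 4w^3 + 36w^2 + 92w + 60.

Euclidean algorithm in ℚ[w]:
  w^4 - 5w^3 + 45w^2 - 35w - 86 = ((1/4)w - 7/2)(4w^3 + 36w^2 + 92w + 60) + (148w^2 + 272w + 124)
  4w^3 + 36w^2 + 92w + 60 = ((1/37)w + 265/1369)(148w^2 + 272w + 124) + ((49280/1369)w + 49280/1369)
  148w^2 + 272w + 124 = ((50653/12320)w + 42439/12320)((49280/1369)w + 49280/1369) + (0)
Last nonzero remainder: (49280/1369)w + 49280/1369. Dividing through by 49280/1369 gives the monic gcd w + 1.

w + 1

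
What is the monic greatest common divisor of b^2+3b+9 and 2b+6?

Apply the Euclidean algorithm:
  b^2+3b+9 = ((1/2)b)(2b+6) + (9)
  2b+6 = ((2/9)b+2/3)(9) + (0)
The last nonzero remainder is the constant 9, so the polynomials are coprime and gcd = 1.

1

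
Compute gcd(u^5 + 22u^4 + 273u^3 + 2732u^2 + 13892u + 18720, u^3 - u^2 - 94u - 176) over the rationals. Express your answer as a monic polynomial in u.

Apply the Euclidean algorithm:
  u^5 + 22u^4 + 273u^3 + 2732u^2 + 13892u + 18720 = (u^2 + 23u + 390)(u^3 - u^2 - 94u - 176) + (5460u^2 + 54600u + 87360)
  u^3 - u^2 - 94u - 176 = ((1/5460)u - 11/5460)(5460u^2 + 54600u + 87360) + (0)
Last nonzero remainder: 5460u^2 + 54600u + 87360. Dividing through by 5460 gives the monic gcd u^2 + 10u + 16.

u^2 + 10u + 16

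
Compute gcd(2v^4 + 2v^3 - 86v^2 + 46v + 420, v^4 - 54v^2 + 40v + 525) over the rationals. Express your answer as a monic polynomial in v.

v^2 + 2v - 35

Repeated division with remainder:
  2v^4 + 2v^3 - 86v^2 + 46v + 420 = (2)(v^4 - 54v^2 + 40v + 525) + (2v^3 + 22v^2 - 34v - 630)
  v^4 - 54v^2 + 40v + 525 = ((1/2)v - 11/2)(2v^3 + 22v^2 - 34v - 630) + (84v^2 + 168v - 2940)
  2v^3 + 22v^2 - 34v - 630 = ((1/42)v + 3/14)(84v^2 + 168v - 2940) + (0)
Last nonzero remainder: 84v^2 + 168v - 2940. Dividing through by 84 gives the monic gcd v^2 + 2v - 35.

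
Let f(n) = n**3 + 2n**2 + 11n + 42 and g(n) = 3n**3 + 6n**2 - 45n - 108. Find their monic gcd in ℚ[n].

By polynomial division,
  n**3 + 2n**2 + 11n + 42 = (1/3)(3n**3 + 6n**2 - 45n - 108) + (26n + 78)
  3n**3 + 6n**2 - 45n - 108 = ((3/26)n**2 - (3/26)n - 18/13)(26n + 78) + (0)
Last nonzero remainder: 26n + 78. Dividing through by 26 gives the monic gcd n + 3.

n + 3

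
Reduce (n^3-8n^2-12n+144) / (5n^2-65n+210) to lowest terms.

(n^2-2n-24)/(5n-35)

Repeated division with remainder:
  n^3-8n^2-12n+144 = ((1/5)n+1)(5n^2-65n+210) + (11n-66)
  5n^2-65n+210 = ((5/11)n-35/11)(11n-66) + (0)
Last nonzero remainder: 11n-66. Dividing through by 11 gives the monic gcd n-6.
Cancel n-6 from numerator and denominator to get the reduced form.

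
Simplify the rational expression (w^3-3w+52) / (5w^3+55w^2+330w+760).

By polynomial division,
  w^3-3w+52 = (1/5)(5w^3+55w^2+330w+760) + (-11w^2-69w-100)
  5w^3+55w^2+330w+760 = (-(5/11)w-260/121)(-11w^2-69w-100) + ((16490/121)w+65960/121)
  -11w^2-69w-100 = (-(1331/16490)w-605/3298)((16490/121)w+65960/121) + (0)
Last nonzero remainder: (16490/121)w+65960/121. Dividing through by 16490/121 gives the monic gcd w+4.
Cancel w+4 from numerator and denominator to get the reduced form.

(w^2-4w+13)/(5w^2+35w+190)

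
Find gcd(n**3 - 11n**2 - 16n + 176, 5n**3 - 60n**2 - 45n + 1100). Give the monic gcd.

Repeated division with remainder:
  n**3 - 11n**2 - 16n + 176 = (1/5)(5n**3 - 60n**2 - 45n + 1100) + (n**2 - 7n - 44)
  5n**3 - 60n**2 - 45n + 1100 = (5n - 25)(n**2 - 7n - 44) + (0)
The last nonzero remainder n**2 - 7n - 44 is already monic.

n**2 - 7n - 44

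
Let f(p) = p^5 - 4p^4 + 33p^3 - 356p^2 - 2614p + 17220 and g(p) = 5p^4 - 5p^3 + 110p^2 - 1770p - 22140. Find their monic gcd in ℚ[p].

Euclidean algorithm in ℚ[p]:
  p^5 - 4p^4 + 33p^3 - 356p^2 - 2614p + 17220 = ((1/5)p - 3/5)(5p^4 - 5p^3 + 110p^2 - 1770p - 22140) + (8p^3 + 64p^2 + 752p + 3936)
  5p^4 - 5p^3 + 110p^2 - 1770p - 22140 = ((5/8)p - 45/8)(8p^3 + 64p^2 + 752p + 3936) + (0)
Last nonzero remainder: 8p^3 + 64p^2 + 752p + 3936. Dividing through by 8 gives the monic gcd p^3 + 8p^2 + 94p + 492.

p^3 + 8p^2 + 94p + 492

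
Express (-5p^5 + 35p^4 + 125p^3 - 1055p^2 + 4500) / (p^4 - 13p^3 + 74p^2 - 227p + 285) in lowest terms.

Repeated division with remainder:
  -5p^5 + 35p^4 + 125p^3 - 1055p^2 + 4500 = (-5p - 30)(p^4 - 13p^3 + 74p^2 - 227p + 285) + (105p^3 + 30p^2 - 5385p + 13050)
  p^4 - 13p^3 + 74p^2 - 227p + 285 = ((1/105)p - 31/245)(105p^3 + 30p^2 - 5385p + 13050) + ((6325/49)p^2 - (50600/49)p + 94875/49)
  105p^3 + 30p^2 - 5385p + 13050 = ((1029/1265)p + 8526/1265)((6325/49)p^2 - (50600/49)p + 94875/49) + (0)
Last nonzero remainder: (6325/49)p^2 - (50600/49)p + 94875/49. Dividing through by 6325/49 gives the monic gcd p^2 - 8p + 15.
Cancel p^2 - 8p + 15 from numerator and denominator to get the reduced form.

(-5p^3 - 5p^2 + 160p + 300)/(p^2 - 5p + 19)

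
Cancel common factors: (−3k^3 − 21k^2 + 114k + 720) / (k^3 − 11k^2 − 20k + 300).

(−3k − 24)/(k − 10)

Apply the Euclidean algorithm:
  −3k^3 − 21k^2 + 114k + 720 = (−3)(k^3 − 11k^2 − 20k + 300) + (−54k^2 + 54k + 1620)
  k^3 − 11k^2 − 20k + 300 = (−(1/54)k + 5/27)(−54k^2 + 54k + 1620) + (0)
Last nonzero remainder: −54k^2 + 54k + 1620. Dividing through by −54 gives the monic gcd k^2 − k − 30.
Cancel k^2 − k − 30 from numerator and denominator to get the reduced form.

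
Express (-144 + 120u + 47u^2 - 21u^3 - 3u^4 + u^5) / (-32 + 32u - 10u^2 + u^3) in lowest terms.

Repeated division with remainder:
  u^5 - 3u^4 - 21u^3 + 47u^2 + 120u - 144 = (u^2 + 7u + 17)(u^3 - 10u^2 + 32u - 32) + (25u^2 - 200u + 400)
  u^3 - 10u^2 + 32u - 32 = ((1/25)u - 2/25)(25u^2 - 200u + 400) + (0)
Last nonzero remainder: 25u^2 - 200u + 400. Dividing through by 25 gives the monic gcd u^2 - 8u + 16.
Cancel u^2 - 8u + 16 from numerator and denominator to get the reduced form.

(-9 + 3u + 5u^2 + u^3)/(-2 + u)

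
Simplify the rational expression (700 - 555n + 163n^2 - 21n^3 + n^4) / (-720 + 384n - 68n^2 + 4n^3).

(-140 + 83n - 16n^2 + n^3)/(144 - 48n + 4n^2)

Repeated division with remainder:
  n^4 - 21n^3 + 163n^2 - 555n + 700 = ((1/4)n - 1)(4n^3 - 68n^2 + 384n - 720) + (-n^2 + 9n - 20)
  4n^3 - 68n^2 + 384n - 720 = (-4n + 32)(-n^2 + 9n - 20) + (16n - 80)
  -n^2 + 9n - 20 = (-(1/16)n + 1/4)(16n - 80) + (0)
Last nonzero remainder: 16n - 80. Dividing through by 16 gives the monic gcd n - 5.
Cancel n - 5 from numerator and denominator to get the reduced form.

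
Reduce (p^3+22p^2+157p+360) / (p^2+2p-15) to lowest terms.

Euclidean algorithm in ℚ[p]:
  p^3+22p^2+157p+360 = (p+20)(p^2+2p-15) + (132p+660)
  p^2+2p-15 = ((1/132)p-1/44)(132p+660) + (0)
Last nonzero remainder: 132p+660. Dividing through by 132 gives the monic gcd p+5.
Cancel p+5 from numerator and denominator to get the reduced form.

(p^2+17p+72)/(p-3)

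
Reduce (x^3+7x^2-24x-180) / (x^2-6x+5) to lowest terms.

(x^2+12x+36)/(x-1)

By polynomial division,
  x^3+7x^2-24x-180 = (x+13)(x^2-6x+5) + (49x-245)
  x^2-6x+5 = ((1/49)x-1/49)(49x-245) + (0)
Last nonzero remainder: 49x-245. Dividing through by 49 gives the monic gcd x-5.
Cancel x-5 from numerator and denominator to get the reduced form.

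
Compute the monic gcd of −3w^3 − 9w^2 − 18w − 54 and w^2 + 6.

w^2 + 6

Apply the Euclidean algorithm:
  −3w^3 − 9w^2 − 18w − 54 = (−3w − 9)(w^2 + 6) + (0)
The last nonzero remainder w^2 + 6 is already monic.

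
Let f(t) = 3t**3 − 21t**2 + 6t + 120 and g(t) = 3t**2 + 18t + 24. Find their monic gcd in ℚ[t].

Apply the Euclidean algorithm:
  3t**3 − 21t**2 + 6t + 120 = (t − 13)(3t**2 + 18t + 24) + (216t + 432)
  3t**2 + 18t + 24 = ((1/72)t + 1/18)(216t + 432) + (0)
Last nonzero remainder: 216t + 432. Dividing through by 216 gives the monic gcd t + 2.

t + 2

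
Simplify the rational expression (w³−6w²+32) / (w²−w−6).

(w²−8w+16)/(w−3)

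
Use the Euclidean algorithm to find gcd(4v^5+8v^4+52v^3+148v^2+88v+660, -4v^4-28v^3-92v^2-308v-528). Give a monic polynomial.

By polynomial division,
  4v^5+8v^4+52v^3+148v^2+88v+660 = (-v+5)(-4v^4-28v^3-92v^2-308v-528) + (100v^3+300v^2+1100v+3300)
  -4v^4-28v^3-92v^2-308v-528 = (-(1/25)v-4/25)(100v^3+300v^2+1100v+3300) + (0)
Last nonzero remainder: 100v^3+300v^2+1100v+3300. Dividing through by 100 gives the monic gcd v^3+3v^2+11v+33.

v^3+3v^2+11v+33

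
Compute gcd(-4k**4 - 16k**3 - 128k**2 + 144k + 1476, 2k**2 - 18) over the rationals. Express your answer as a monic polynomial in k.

k**2 - 9

Apply the Euclidean algorithm:
  -4k**4 - 16k**3 - 128k**2 + 144k + 1476 = (-2k**2 - 8k - 82)(2k**2 - 18) + (0)
Last nonzero remainder: 2k**2 - 18. Dividing through by 2 gives the monic gcd k**2 - 9.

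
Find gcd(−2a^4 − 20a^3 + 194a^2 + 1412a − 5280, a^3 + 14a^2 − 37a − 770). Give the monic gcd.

a^2 + 21a + 110

Repeated division with remainder:
  −2a^4 − 20a^3 + 194a^2 + 1412a − 5280 = (−2a + 8)(a^3 + 14a^2 − 37a − 770) + (8a^2 + 168a + 880)
  a^3 + 14a^2 − 37a − 770 = ((1/8)a − 7/8)(8a^2 + 168a + 880) + (0)
Last nonzero remainder: 8a^2 + 168a + 880. Dividing through by 8 gives the monic gcd a^2 + 21a + 110.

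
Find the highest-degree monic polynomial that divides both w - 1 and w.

1

Apply the Euclidean algorithm:
  w - 1 = (w) + (-1)
  w = (-w)(-1) + (0)
The last nonzero remainder is the constant -1, so the polynomials are coprime and gcd = 1.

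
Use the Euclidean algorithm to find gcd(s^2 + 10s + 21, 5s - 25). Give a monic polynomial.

By polynomial division,
  s^2 + 10s + 21 = ((1/5)s + 3)(5s - 25) + (96)
  5s - 25 = ((5/96)s - 25/96)(96) + (0)
The last nonzero remainder is the constant 96, so the polynomials are coprime and gcd = 1.

1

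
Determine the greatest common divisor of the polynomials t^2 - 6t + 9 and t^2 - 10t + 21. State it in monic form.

Repeated division with remainder:
  t^2 - 6t + 9 = (t^2 - 10t + 21) + (4t - 12)
  t^2 - 10t + 21 = ((1/4)t - 7/4)(4t - 12) + (0)
Last nonzero remainder: 4t - 12. Dividing through by 4 gives the monic gcd t - 3.

t - 3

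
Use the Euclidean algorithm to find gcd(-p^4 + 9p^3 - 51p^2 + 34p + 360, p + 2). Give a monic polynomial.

Euclidean algorithm in ℚ[p]:
  -p^4 + 9p^3 - 51p^2 + 34p + 360 = (-p^3 + 11p^2 - 73p + 180)(p + 2) + (0)
The last nonzero remainder p + 2 is already monic.

p + 2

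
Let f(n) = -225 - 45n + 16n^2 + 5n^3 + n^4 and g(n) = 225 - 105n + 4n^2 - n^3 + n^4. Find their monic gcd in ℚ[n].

-75 + 10n + 2n^2 + n^3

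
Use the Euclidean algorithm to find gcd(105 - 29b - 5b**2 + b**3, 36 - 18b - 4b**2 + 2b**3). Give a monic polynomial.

Repeated division with remainder:
  b**3 - 5b**2 - 29b + 105 = (1/2)(2b**3 - 4b**2 - 18b + 36) + (-3b**2 - 20b + 87)
  2b**3 - 4b**2 - 18b + 36 = (-(2/3)b + 52/9)(-3b**2 - 20b + 87) + ((1400/9)b - 1400/3)
  -3b**2 - 20b + 87 = (-(27/1400)b - 261/1400)((1400/9)b - 1400/3) + (0)
Last nonzero remainder: (1400/9)b - 1400/3. Dividing through by 1400/9 gives the monic gcd b - 3.

-3 + b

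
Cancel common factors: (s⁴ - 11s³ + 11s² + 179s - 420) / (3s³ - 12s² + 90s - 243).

(s³ - 8s² - 13s + 140)/(3s² - 3s + 81)

Apply the Euclidean algorithm:
  s⁴ - 11s³ + 11s² + 179s - 420 = ((1/3)s - 7/3)(3s³ - 12s² + 90s - 243) + (-47s² + 470s - 987)
  3s³ - 12s² + 90s - 243 = (-(3/47)s - 18/47)(-47s² + 470s - 987) + (207s - 621)
  -47s² + 470s - 987 = (-(47/207)s + 329/207)(207s - 621) + (0)
Last nonzero remainder: 207s - 621. Dividing through by 207 gives the monic gcd s - 3.
Cancel s - 3 from numerator and denominator to get the reduced form.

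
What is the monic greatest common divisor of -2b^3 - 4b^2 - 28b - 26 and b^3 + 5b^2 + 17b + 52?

b^2 + b + 13

Euclidean algorithm in ℚ[b]:
  -2b^3 - 4b^2 - 28b - 26 = (-2)(b^3 + 5b^2 + 17b + 52) + (6b^2 + 6b + 78)
  b^3 + 5b^2 + 17b + 52 = ((1/6)b + 2/3)(6b^2 + 6b + 78) + (0)
Last nonzero remainder: 6b^2 + 6b + 78. Dividing through by 6 gives the monic gcd b^2 + b + 13.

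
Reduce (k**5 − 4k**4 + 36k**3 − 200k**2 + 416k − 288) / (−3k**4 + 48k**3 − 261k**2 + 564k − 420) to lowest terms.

(−k**3 − 32k + 72)/(3k**2 − 36k + 105)

By polynomial division,
  k**5 − 4k**4 + 36k**3 − 200k**2 + 416k − 288 = (−(1/3)k − 4)(−3k**4 + 48k**3 − 261k**2 + 564k − 420) + (141k**3 − 1056k**2 + 2532k − 1968)
  −3k**4 + 48k**3 − 261k**2 + 564k − 420 = (−(1/47)k + 400/2209)(141k**3 − 1056k**2 + 2532k − 1968) + (−(35145/2209)k**2 + (140580/2209)k − 140580/2209)
  141k**3 − 1056k**2 + 2532k − 1968 = (−(103823/11715)k + 362276/11715)(−(35145/2209)k**2 + (140580/2209)k − 140580/2209) + (0)
Last nonzero remainder: −(35145/2209)k**2 + (140580/2209)k − 140580/2209. Dividing through by −35145/2209 gives the monic gcd k**2 − 4k + 4.
Cancel k**2 − 4k + 4 from numerator and denominator to get the reduced form.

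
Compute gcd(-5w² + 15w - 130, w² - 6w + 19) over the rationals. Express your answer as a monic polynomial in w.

Repeated division with remainder:
  -5w² + 15w - 130 = (-5)(w² - 6w + 19) + (-15w - 35)
  w² - 6w + 19 = (-(1/15)w + 5/9)(-15w - 35) + (346/9)
  -15w - 35 = (-(135/346)w - 315/346)(346/9) + (0)
The last nonzero remainder is the constant 346/9, so the polynomials are coprime and gcd = 1.

1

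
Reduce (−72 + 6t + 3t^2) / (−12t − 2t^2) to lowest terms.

(12 − 3t)/(2t)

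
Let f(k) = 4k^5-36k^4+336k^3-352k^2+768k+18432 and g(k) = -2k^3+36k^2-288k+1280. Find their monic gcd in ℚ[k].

k^2-8k+64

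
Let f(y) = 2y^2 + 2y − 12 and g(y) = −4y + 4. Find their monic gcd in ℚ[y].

1

Apply the Euclidean algorithm:
  2y^2 + 2y − 12 = (−(1/2)y − 1)(−4y + 4) + (−8)
  −4y + 4 = ((1/2)y − 1/2)(−8) + (0)
The last nonzero remainder is the constant −8, so the polynomials are coprime and gcd = 1.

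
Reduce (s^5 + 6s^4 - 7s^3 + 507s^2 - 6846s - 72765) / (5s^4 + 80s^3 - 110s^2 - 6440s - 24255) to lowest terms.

(s^2 - 3s + 105)/(5s + 35)

Repeated division with remainder:
  s^5 + 6s^4 - 7s^3 + 507s^2 - 6846s - 72765 = ((1/5)s - 2)(5s^4 + 80s^3 - 110s^2 - 6440s - 24255) + (175s^3 + 1575s^2 - 14875s - 121275)
  5s^4 + 80s^3 - 110s^2 - 6440s - 24255 = ((1/35)s + 1/5)(175s^3 + 1575s^2 - 14875s - 121275) + (0)
Last nonzero remainder: 175s^3 + 1575s^2 - 14875s - 121275. Dividing through by 175 gives the monic gcd s^3 + 9s^2 - 85s - 693.
Cancel s^3 + 9s^2 - 85s - 693 from numerator and denominator to get the reduced form.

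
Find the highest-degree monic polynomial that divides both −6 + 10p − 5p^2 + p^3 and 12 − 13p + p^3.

Apply the Euclidean algorithm:
  p^3 − 5p^2 + 10p − 6 = (p^3 − 13p + 12) + (−5p^2 + 23p − 18)
  p^3 − 13p + 12 = (−(1/5)p − 23/25)(−5p^2 + 23p − 18) + ((114/25)p − 114/25)
  −5p^2 + 23p − 18 = (−(125/114)p + 75/19)((114/25)p − 114/25) + (0)
Last nonzero remainder: (114/25)p − 114/25. Dividing through by 114/25 gives the monic gcd p − 1.

−1 + p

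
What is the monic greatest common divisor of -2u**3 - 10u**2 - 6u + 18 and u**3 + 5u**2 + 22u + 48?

By polynomial division,
  -2u**3 - 10u**2 - 6u + 18 = (-2)(u**3 + 5u**2 + 22u + 48) + (38u + 114)
  u**3 + 5u**2 + 22u + 48 = ((1/38)u**2 + (1/19)u + 8/19)(38u + 114) + (0)
Last nonzero remainder: 38u + 114. Dividing through by 38 gives the monic gcd u + 3.

u + 3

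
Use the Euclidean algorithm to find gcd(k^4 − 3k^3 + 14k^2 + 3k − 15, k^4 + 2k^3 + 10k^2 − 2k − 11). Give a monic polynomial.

By polynomial division,
  k^4 − 3k^3 + 14k^2 + 3k − 15 = (k^4 + 2k^3 + 10k^2 − 2k − 11) + (−5k^3 + 4k^2 + 5k − 4)
  k^4 + 2k^3 + 10k^2 − 2k − 11 = (−(1/5)k − 14/25)(−5k^3 + 4k^2 + 5k − 4) + ((331/25)k^2 − 331/25)
  −5k^3 + 4k^2 + 5k − 4 = (−(125/331)k + 100/331)((331/25)k^2 − 331/25) + (0)
Last nonzero remainder: (331/25)k^2 − 331/25. Dividing through by 331/25 gives the monic gcd k^2 − 1.

k^2 − 1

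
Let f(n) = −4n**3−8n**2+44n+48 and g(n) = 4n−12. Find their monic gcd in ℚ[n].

n−3

By polynomial division,
  −4n**3−8n**2+44n+48 = (−n**2−5n−4)(4n−12) + (0)
Last nonzero remainder: 4n−12. Dividing through by 4 gives the monic gcd n−3.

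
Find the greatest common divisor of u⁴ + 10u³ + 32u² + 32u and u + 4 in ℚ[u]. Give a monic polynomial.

Apply the Euclidean algorithm:
  u⁴ + 10u³ + 32u² + 32u = (u³ + 6u² + 8u)(u + 4) + (0)
The last nonzero remainder u + 4 is already monic.

u + 4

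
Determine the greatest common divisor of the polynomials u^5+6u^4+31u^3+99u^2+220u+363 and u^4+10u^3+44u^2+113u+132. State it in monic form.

u^3+6u^2+20u+33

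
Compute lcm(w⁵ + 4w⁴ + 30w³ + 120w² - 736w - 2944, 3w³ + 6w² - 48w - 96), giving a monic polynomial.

By polynomial division,
  w⁵ + 4w⁴ + 30w³ + 120w² - 736w - 2944 = ((1/3)w² + (2/3)w + 14)(3w³ + 6w² - 48w - 96) + (100w² - 1600)
  3w³ + 6w² - 48w - 96 = ((3/100)w + 3/50)(100w² - 1600) + (0)
Last nonzero remainder: 100w² - 1600. Dividing through by 100 gives the monic gcd w² - 16.
Then lcm(f, g) = f·g / gcd(f, g); expanding and making the result monic gives the answer.

w⁶ + 6w⁵ + 38w⁴ + 180w³ - 496w² - 4416w - 5888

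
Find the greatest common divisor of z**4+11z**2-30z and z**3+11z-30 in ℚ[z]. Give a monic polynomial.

z**3+11z-30

Repeated division with remainder:
  z**4+11z**2-30z = (z)(z**3+11z-30) + (0)
The last nonzero remainder z**3+11z-30 is already monic.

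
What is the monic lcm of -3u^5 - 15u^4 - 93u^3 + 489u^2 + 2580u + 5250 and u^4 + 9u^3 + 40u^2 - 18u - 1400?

Euclidean algorithm in ℚ[u]:
  -3u^5 - 15u^4 - 93u^3 + 489u^2 + 2580u + 5250 = (-3u + 12)(u^4 + 9u^3 + 40u^2 - 18u - 1400) + (-81u^3 - 45u^2 - 1404u + 22050)
  u^4 + 9u^3 + 40u^2 - 18u - 1400 = (-(1/81)u - 76/729)(-81u^3 - 45u^2 - 1404u + 22050) + ((1456/81)u^2 + (2912/27)u + 72800/81)
  -81u^3 - 45u^2 - 1404u + 22050 = (-(6561/1456)u + 5103/208)((1456/81)u^2 + (2912/27)u + 72800/81) + (0)
Last nonzero remainder: (1456/81)u^2 + (2912/27)u + 72800/81. Dividing through by 1456/81 gives the monic gcd u^2 + 6u + 50.
Then lcm(f, g) = f·g / gcd(f, g); expanding and making the result monic gives the answer.

u^7 + 8u^6 + 18u^5 - 210u^4 - 2217u^3 + 234u^2 + 18830u + 49000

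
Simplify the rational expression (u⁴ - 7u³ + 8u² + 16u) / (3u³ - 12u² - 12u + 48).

(u³ - 3u² - 4u)/(3u² - 12)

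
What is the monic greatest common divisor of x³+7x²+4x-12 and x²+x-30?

x+6

Repeated division with remainder:
  x³+7x²+4x-12 = (x+6)(x²+x-30) + (28x+168)
  x²+x-30 = ((1/28)x-5/28)(28x+168) + (0)
Last nonzero remainder: 28x+168. Dividing through by 28 gives the monic gcd x+6.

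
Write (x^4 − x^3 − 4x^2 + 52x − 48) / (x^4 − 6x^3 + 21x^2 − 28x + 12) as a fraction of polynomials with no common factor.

By polynomial division,
  x^4 − x^3 − 4x^2 + 52x − 48 = (x^4 − 6x^3 + 21x^2 − 28x + 12) + (5x^3 − 25x^2 + 80x − 60)
  x^4 − 6x^3 + 21x^2 − 28x + 12 = ((1/5)x − 1/5)(5x^3 − 25x^2 + 80x − 60) + (0)
Last nonzero remainder: 5x^3 − 25x^2 + 80x − 60. Dividing through by 5 gives the monic gcd x^3 − 5x^2 + 16x − 12.
Cancel x^3 − 5x^2 + 16x − 12 from numerator and denominator to get the reduced form.

(x + 4)/(x − 1)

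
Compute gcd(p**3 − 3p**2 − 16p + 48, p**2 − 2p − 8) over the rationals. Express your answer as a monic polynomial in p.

Euclidean algorithm in ℚ[p]:
  p**3 − 3p**2 − 16p + 48 = (p − 1)(p**2 − 2p − 8) + (−10p + 40)
  p**2 − 2p − 8 = (−(1/10)p − 1/5)(−10p + 40) + (0)
Last nonzero remainder: −10p + 40. Dividing through by −10 gives the monic gcd p − 4.

p − 4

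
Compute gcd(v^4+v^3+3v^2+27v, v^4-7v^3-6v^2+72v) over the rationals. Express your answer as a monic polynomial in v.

Euclidean algorithm in ℚ[v]:
  v^4+v^3+3v^2+27v = (v^4-7v^3-6v^2+72v) + (8v^3+9v^2-45v)
  v^4-7v^3-6v^2+72v = ((1/8)v-65/64)(8v^3+9v^2-45v) + ((561/64)v^2+(1683/64)v)
  8v^3+9v^2-45v = ((512/561)v-320/187)((561/64)v^2+(1683/64)v) + (0)
Last nonzero remainder: (561/64)v^2+(1683/64)v. Dividing through by 561/64 gives the monic gcd v^2+3v.

v^2+3v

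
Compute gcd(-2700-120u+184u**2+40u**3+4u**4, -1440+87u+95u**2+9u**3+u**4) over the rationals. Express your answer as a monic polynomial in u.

Repeated division with remainder:
  4u**4+40u**3+184u**2-120u-2700 = (4)(u**4+9u**3+95u**2+87u-1440) + (4u**3-196u**2-468u+3060)
  u**4+9u**3+95u**2+87u-1440 = ((1/4)u+29/2)(4u**3-196u**2-468u+3060) + (3054u**2+6108u-45810)
  4u**3-196u**2-468u+3060 = ((2/1527)u-34/509)(3054u**2+6108u-45810) + (0)
Last nonzero remainder: 3054u**2+6108u-45810. Dividing through by 3054 gives the monic gcd u**2+2u-15.

-15+2u+u**2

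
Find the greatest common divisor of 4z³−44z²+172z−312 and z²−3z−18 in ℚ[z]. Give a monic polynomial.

Apply the Euclidean algorithm:
  4z³−44z²+172z−312 = (4z−32)(z²−3z−18) + (148z−888)
  z²−3z−18 = ((1/148)z+3/148)(148z−888) + (0)
Last nonzero remainder: 148z−888. Dividing through by 148 gives the monic gcd z−6.

z−6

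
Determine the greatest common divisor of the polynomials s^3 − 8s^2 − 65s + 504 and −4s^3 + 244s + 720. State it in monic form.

s − 9

By polynomial division,
  s^3 − 8s^2 − 65s + 504 = (−1/4)(−4s^3 + 244s + 720) + (−8s^2 − 4s + 684)
  −4s^3 + 244s + 720 = ((1/2)s − 1/4)(−8s^2 − 4s + 684) + (−99s + 891)
  −8s^2 − 4s + 684 = ((8/99)s + 76/99)(−99s + 891) + (0)
Last nonzero remainder: −99s + 891. Dividing through by −99 gives the monic gcd s − 9.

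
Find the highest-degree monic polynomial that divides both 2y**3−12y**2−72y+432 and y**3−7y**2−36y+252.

By polynomial division,
  2y**3−12y**2−72y+432 = (2)(y**3−7y**2−36y+252) + (2y**2−72)
  y**3−7y**2−36y+252 = ((1/2)y−7/2)(2y**2−72) + (0)
Last nonzero remainder: 2y**2−72. Dividing through by 2 gives the monic gcd y**2−36.

y**2−36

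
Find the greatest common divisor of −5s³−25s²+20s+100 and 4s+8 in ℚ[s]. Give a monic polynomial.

Euclidean algorithm in ℚ[s]:
  −5s³−25s²+20s+100 = (−(5/4)s²−(15/4)s+25/2)(4s+8) + (0)
Last nonzero remainder: 4s+8. Dividing through by 4 gives the monic gcd s+2.

s+2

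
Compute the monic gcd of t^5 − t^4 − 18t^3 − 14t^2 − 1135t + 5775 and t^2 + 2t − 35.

Repeated division with remainder:
  t^5 − t^4 − 18t^3 − 14t^2 − 1135t + 5775 = (t^3 − 3t^2 + 23t − 165)(t^2 + 2t − 35) + (0)
The last nonzero remainder t^2 + 2t − 35 is already monic.

t^2 + 2t − 35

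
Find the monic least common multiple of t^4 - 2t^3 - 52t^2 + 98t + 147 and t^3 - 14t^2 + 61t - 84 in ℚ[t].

t^5 - 6t^4 - 44t^3 + 306t^2 - 245t - 588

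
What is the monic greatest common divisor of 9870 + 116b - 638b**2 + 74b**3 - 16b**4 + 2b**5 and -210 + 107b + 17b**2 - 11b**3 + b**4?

By polynomial division,
  2b**5 - 16b**4 + 74b**3 - 638b**2 + 116b + 9870 = (2b + 6)(b**4 - 11b**3 + 17b**2 + 107b - 210) + (106b**3 - 954b**2 - 106b + 11130)
  b**4 - 11b**3 + 17b**2 + 107b - 210 = ((1/106)b - 1/53)(106b**3 - 954b**2 - 106b + 11130) + (0)
Last nonzero remainder: 106b**3 - 954b**2 - 106b + 11130. Dividing through by 106 gives the monic gcd b**3 - 9b**2 - b + 105.

105 - b - 9b**2 + b**3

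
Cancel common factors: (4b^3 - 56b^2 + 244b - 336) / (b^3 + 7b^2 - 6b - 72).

Repeated division with remainder:
  4b^3 - 56b^2 + 244b - 336 = (4)(b^3 + 7b^2 - 6b - 72) + (-84b^2 + 268b - 48)
  b^3 + 7b^2 - 6b - 72 = (-(1/84)b - 107/882)(-84b^2 + 268b - 48) + ((11440/441)b - 11440/147)
  -84b^2 + 268b - 48 = (-(9261/2860)b + 441/715)((11440/441)b - 11440/147) + (0)
Last nonzero remainder: (11440/441)b - 11440/147. Dividing through by 11440/441 gives the monic gcd b - 3.
Cancel b - 3 from numerator and denominator to get the reduced form.

(4b^2 - 44b + 112)/(b^2 + 10b + 24)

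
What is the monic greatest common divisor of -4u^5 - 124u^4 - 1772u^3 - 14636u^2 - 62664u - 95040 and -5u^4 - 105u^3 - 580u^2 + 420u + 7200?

u^2 + 18u + 80

Apply the Euclidean algorithm:
  -4u^5 - 124u^4 - 1772u^3 - 14636u^2 - 62664u - 95040 = ((4/5)u + 8)(-5u^4 - 105u^3 - 580u^2 + 420u + 7200) + (-468u^3 - 10332u^2 - 71784u - 152640)
  -5u^4 - 105u^3 - 580u^2 + 420u + 7200 = ((5/468)u - 35/3042)(-468u^3 - 10332u^2 - 71784u - 152640) + ((11500/169)u^2 + (207000/169)u + 920000/169)
  -468u^3 - 10332u^2 - 71784u - 152640 = (-(19773/2875)u - 80613/2875)((11500/169)u^2 + (207000/169)u + 920000/169) + (0)
Last nonzero remainder: (11500/169)u^2 + (207000/169)u + 920000/169. Dividing through by 11500/169 gives the monic gcd u^2 + 18u + 80.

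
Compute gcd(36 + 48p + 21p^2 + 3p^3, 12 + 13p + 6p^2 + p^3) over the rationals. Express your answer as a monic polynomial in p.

3 + p

By polynomial division,
  3p^3 + 21p^2 + 48p + 36 = (3)(p^3 + 6p^2 + 13p + 12) + (3p^2 + 9p)
  p^3 + 6p^2 + 13p + 12 = ((1/3)p + 1)(3p^2 + 9p) + (4p + 12)
  3p^2 + 9p = ((3/4)p)(4p + 12) + (0)
Last nonzero remainder: 4p + 12. Dividing through by 4 gives the monic gcd p + 3.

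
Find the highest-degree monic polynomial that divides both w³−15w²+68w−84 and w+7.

1

By polynomial division,
  w³−15w²+68w−84 = (w²−22w+222)(w+7) + (−1638)
  w+7 = (−(1/1638)w−1/234)(−1638) + (0)
The last nonzero remainder is the constant −1638, so the polynomials are coprime and gcd = 1.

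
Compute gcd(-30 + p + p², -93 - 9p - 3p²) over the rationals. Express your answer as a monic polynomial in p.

1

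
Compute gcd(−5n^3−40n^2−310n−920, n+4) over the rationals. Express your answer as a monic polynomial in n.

n+4

Euclidean algorithm in ℚ[n]:
  −5n^3−40n^2−310n−920 = (−5n^2−20n−230)(n+4) + (0)
The last nonzero remainder n+4 is already monic.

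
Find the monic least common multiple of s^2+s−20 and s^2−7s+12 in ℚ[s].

s^3−2s^2−23s+60

By polynomial division,
  s^2+s−20 = (s^2−7s+12) + (8s−32)
  s^2−7s+12 = ((1/8)s−3/8)(8s−32) + (0)
Last nonzero remainder: 8s−32. Dividing through by 8 gives the monic gcd s−4.
Then lcm(f, g) = f·g / gcd(f, g); expanding and making the result monic gives the answer.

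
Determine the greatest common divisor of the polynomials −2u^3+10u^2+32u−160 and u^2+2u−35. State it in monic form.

u−5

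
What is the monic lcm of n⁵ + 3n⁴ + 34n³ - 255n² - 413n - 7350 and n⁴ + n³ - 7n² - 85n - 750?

n⁶ + 8n⁵ + 49n⁴ - 85n³ - 1688n² - 9415n - 36750

Apply the Euclidean algorithm:
  n⁵ + 3n⁴ + 34n³ - 255n² - 413n - 7350 = (n + 2)(n⁴ + n³ - 7n² - 85n - 750) + (39n³ - 156n² + 507n - 5850)
  n⁴ + n³ - 7n² - 85n - 750 = ((1/39)n + 5/39)(39n³ - 156n² + 507n - 5850) + (0)
Last nonzero remainder: 39n³ - 156n² + 507n - 5850. Dividing through by 39 gives the monic gcd n³ - 4n² + 13n - 150.
Then lcm(f, g) = f·g / gcd(f, g); expanding and making the result monic gives the answer.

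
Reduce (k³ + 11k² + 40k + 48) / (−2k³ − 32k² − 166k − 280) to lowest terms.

Euclidean algorithm in ℚ[k]:
  k³ + 11k² + 40k + 48 = (−1/2)(−2k³ − 32k² − 166k − 280) + (−5k² − 43k − 92)
  −2k³ − 32k² − 166k − 280 = ((2/5)k + 74/25)(−5k² − 43k − 92) + (−(48/25)k − 192/25)
  −5k² − 43k − 92 = ((125/48)k + 575/48)(−(48/25)k − 192/25) + (0)
Last nonzero remainder: −(48/25)k − 192/25. Dividing through by −48/25 gives the monic gcd k + 4.
Cancel k + 4 from numerator and denominator to get the reduced form.

(−k² − 7k − 12)/(2k² + 24k + 70)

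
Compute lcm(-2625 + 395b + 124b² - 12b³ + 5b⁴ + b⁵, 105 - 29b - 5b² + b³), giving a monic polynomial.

Apply the Euclidean algorithm:
  b⁵ + 5b⁴ - 12b³ + 124b² + 395b - 2625 = (b² + 10b + 67)(b³ - 5b² - 29b + 105) + (644b² + 1288b - 9660)
  b³ - 5b² - 29b + 105 = ((1/644)b - 1/92)(644b² + 1288b - 9660) + (0)
Last nonzero remainder: 644b² + 1288b - 9660. Dividing through by 644 gives the monic gcd b² + 2b - 15.
Then lcm(f, g) = f·g / gcd(f, g); expanding and making the result monic gives the answer.

18375 - 5390b - 473b² + 208b³ - 47b⁴ - 2b⁵ + b⁶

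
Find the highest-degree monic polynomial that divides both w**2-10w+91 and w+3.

1

Repeated division with remainder:
  w**2-10w+91 = (w-13)(w+3) + (130)
  w+3 = ((1/130)w+3/130)(130) + (0)
The last nonzero remainder is the constant 130, so the polynomials are coprime and gcd = 1.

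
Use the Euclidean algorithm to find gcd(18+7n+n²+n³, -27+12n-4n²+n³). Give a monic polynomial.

Apply the Euclidean algorithm:
  n³+n²+7n+18 = (n³-4n²+12n-27) + (5n²-5n+45)
  n³-4n²+12n-27 = ((1/5)n-3/5)(5n²-5n+45) + (0)
Last nonzero remainder: 5n²-5n+45. Dividing through by 5 gives the monic gcd n²-n+9.

9-n+n²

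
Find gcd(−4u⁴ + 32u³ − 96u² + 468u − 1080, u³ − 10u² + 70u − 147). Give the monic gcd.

u − 3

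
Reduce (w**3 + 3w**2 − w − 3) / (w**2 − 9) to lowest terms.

(w**2 − 1)/(w − 3)

Euclidean algorithm in ℚ[w]:
  w**3 + 3w**2 − w − 3 = (w + 3)(w**2 − 9) + (8w + 24)
  w**2 − 9 = ((1/8)w − 3/8)(8w + 24) + (0)
Last nonzero remainder: 8w + 24. Dividing through by 8 gives the monic gcd w + 3.
Cancel w + 3 from numerator and denominator to get the reduced form.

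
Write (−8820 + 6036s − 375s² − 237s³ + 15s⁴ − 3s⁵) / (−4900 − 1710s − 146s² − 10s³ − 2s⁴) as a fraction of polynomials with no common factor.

Repeated division with remainder:
  −3s⁵ + 15s⁴ − 237s³ − 375s² + 6036s − 8820 = ((3/2)s − 15)(−2s⁴ − 10s³ − 146s² − 1710s − 4900) + (−168s³ − 12264s − 82320)
  −2s⁴ − 10s³ − 146s² − 1710s − 4900 = ((1/84)s + 5/84)(−168s³ − 12264s − 82320) + (0)
Last nonzero remainder: −168s³ − 12264s − 82320. Dividing through by −168 gives the monic gcd s³ + 73s + 490.
Cancel s³ + 73s + 490 from numerator and denominator to get the reduced form.

(18 − 15s + 3s²)/(10 + 2s)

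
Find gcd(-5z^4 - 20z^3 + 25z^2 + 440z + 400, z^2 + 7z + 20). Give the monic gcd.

Apply the Euclidean algorithm:
  -5z^4 - 20z^3 + 25z^2 + 440z + 400 = (-5z^2 + 15z + 20)(z^2 + 7z + 20) + (0)
The last nonzero remainder z^2 + 7z + 20 is already monic.

z^2 + 7z + 20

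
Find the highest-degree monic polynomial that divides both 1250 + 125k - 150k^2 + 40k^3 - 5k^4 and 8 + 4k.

2 + k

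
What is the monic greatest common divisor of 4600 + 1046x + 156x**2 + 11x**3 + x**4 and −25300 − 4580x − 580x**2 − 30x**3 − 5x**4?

46 + 10x + x**2

Apply the Euclidean algorithm:
  x**4 + 11x**3 + 156x**2 + 1046x + 4600 = (−1/5)(−5x**4 − 30x**3 − 580x**2 − 4580x − 25300) + (5x**3 + 40x**2 + 130x − 460)
  −5x**4 − 30x**3 − 580x**2 − 4580x − 25300 = (−x + 2)(5x**3 + 40x**2 + 130x − 460) + (−530x**2 − 5300x − 24380)
  5x**3 + 40x**2 + 130x − 460 = (−(1/106)x + 1/53)(−530x**2 − 5300x − 24380) + (0)
Last nonzero remainder: −530x**2 − 5300x − 24380. Dividing through by −530 gives the monic gcd x**2 + 10x + 46.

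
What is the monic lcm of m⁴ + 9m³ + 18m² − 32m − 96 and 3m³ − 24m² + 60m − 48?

By polynomial division,
  m⁴ + 9m³ + 18m² − 32m − 96 = ((1/3)m + 17/3)(3m³ − 24m² + 60m − 48) + (134m² − 356m + 176)
  3m³ − 24m² + 60m − 48 = ((3/134)m − 537/4489)(134m² − 356m + 176) + ((60480/4489)m − 120960/4489)
  134m² − 356m + 176 = ((300763/30240)m − 49379/7560)((60480/4489)m − 120960/4489) + (0)
Last nonzero remainder: (60480/4489)m − 120960/4489. Dividing through by 60480/4489 gives the monic gcd m − 2.
Then lcm(f, g) = f·g / gcd(f, g); expanding and making the result monic gives the answer.

m⁶ + 3m⁵ − 28m⁴ − 68m³ + 240m² + 320m − 768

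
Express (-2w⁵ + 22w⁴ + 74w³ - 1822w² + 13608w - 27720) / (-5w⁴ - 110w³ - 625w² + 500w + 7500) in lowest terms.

(2w³ - 36w² + 238w - 924)/(5w² + 75w + 250)

Repeated division with remainder:
  -2w⁵ + 22w⁴ + 74w³ - 1822w² + 13608w - 27720 = ((2/5)w - 66/5)(-5w⁴ - 110w³ - 625w² + 500w + 7500) + (-1128w³ - 10272w² + 17208w + 71280)
  -5w⁴ - 110w³ - 625w² + 500w + 7500 = ((5/1128)w + 505/8836)(-1128w³ - 10272w² + 17208w + 71280) + (-(252280/2209)w² - (1765960/2209)w + 7568400/2209)
  -1128w³ - 10272w² + 17208w + 71280 = ((311469/31535)w + 656073/31535)(-(252280/2209)w² - (1765960/2209)w + 7568400/2209) + (0)
Last nonzero remainder: -(252280/2209)w² - (1765960/2209)w + 7568400/2209. Dividing through by -252280/2209 gives the monic gcd w² + 7w - 30.
Cancel w² + 7w - 30 from numerator and denominator to get the reduced form.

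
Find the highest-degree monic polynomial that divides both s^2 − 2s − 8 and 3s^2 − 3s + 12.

1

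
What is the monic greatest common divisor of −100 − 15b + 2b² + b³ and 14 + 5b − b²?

1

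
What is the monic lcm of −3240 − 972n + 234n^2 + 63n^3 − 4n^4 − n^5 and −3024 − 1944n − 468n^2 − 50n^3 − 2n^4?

Euclidean algorithm in ℚ[n]:
  −n^5 − 4n^4 + 63n^3 + 234n^2 − 972n − 3240 = ((1/2)n − 21/2)(−2n^4 − 50n^3 − 468n^2 − 1944n − 3024) + (−228n^3 − 3708n^2 − 19872n − 34992)
  −2n^4 − 50n^3 − 468n^2 − 1944n − 3024 = ((1/114)n + 83/1083)(−228n^3 − 3708n^2 − 19872n − 34992) + (−(3432/361)n^2 − (41184/361)n − 123552/361)
  −228n^3 − 3708n^2 − 19872n − 34992 = ((6859/286)n + 29241/286)(−(3432/361)n^2 − (41184/361)n − 123552/361) + (0)
Last nonzero remainder: −(3432/361)n^2 − (41184/361)n − 123552/361. Dividing through by −3432/361 gives the monic gcd n^2 + 12n + 36.
Then lcm(f, g) = f·g / gcd(f, g); expanding and making the result monic gives the answer.

136080 + 82944n + 6048n^2 − 4716n^3 − 885n^4 + 31n^5 + 17n^6 + n^7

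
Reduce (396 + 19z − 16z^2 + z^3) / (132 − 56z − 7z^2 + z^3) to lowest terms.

Euclidean algorithm in ℚ[z]:
  z^3 − 16z^2 + 19z + 396 = (z^3 − 7z^2 − 56z + 132) + (−9z^2 + 75z + 264)
  z^3 − 7z^2 − 56z + 132 = (−(1/9)z − 4/27)(−9z^2 + 75z + 264) + (−(140/9)z + 1540/9)
  −9z^2 + 75z + 264 = ((81/140)z + 54/35)(−(140/9)z + 1540/9) + (0)
Last nonzero remainder: −(140/9)z + 1540/9. Dividing through by −140/9 gives the monic gcd z − 11.
Cancel z − 11 from numerator and denominator to get the reduced form.

(−36 − 5z + z^2)/(−12 + 4z + z^2)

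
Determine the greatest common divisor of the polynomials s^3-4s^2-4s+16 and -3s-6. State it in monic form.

By polynomial division,
  s^3-4s^2-4s+16 = (-(1/3)s^2+2s-8/3)(-3s-6) + (0)
Last nonzero remainder: -3s-6. Dividing through by -3 gives the monic gcd s+2.

s+2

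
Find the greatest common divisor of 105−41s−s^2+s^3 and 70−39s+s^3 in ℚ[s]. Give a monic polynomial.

−35+2s+s^2

Apply the Euclidean algorithm:
  s^3−s^2−41s+105 = (s^3−39s+70) + (−s^2−2s+35)
  s^3−39s+70 = (−s+2)(−s^2−2s+35) + (0)
Last nonzero remainder: −s^2−2s+35. Dividing through by −1 gives the monic gcd s^2+2s−35.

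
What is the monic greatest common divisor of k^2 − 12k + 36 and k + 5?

1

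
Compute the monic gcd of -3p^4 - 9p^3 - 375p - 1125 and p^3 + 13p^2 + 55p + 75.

p^2 + 8p + 15

Apply the Euclidean algorithm:
  -3p^4 - 9p^3 - 375p - 1125 = (-3p + 30)(p^3 + 13p^2 + 55p + 75) + (-225p^2 - 1800p - 3375)
  p^3 + 13p^2 + 55p + 75 = (-(1/225)p - 1/45)(-225p^2 - 1800p - 3375) + (0)
Last nonzero remainder: -225p^2 - 1800p - 3375. Dividing through by -225 gives the monic gcd p^2 + 8p + 15.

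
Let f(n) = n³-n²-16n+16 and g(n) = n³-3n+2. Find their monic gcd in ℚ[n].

n-1

Repeated division with remainder:
  n³-n²-16n+16 = (n³-3n+2) + (-n²-13n+14)
  n³-3n+2 = (-n+13)(-n²-13n+14) + (180n-180)
  -n²-13n+14 = (-(1/180)n-7/90)(180n-180) + (0)
Last nonzero remainder: 180n-180. Dividing through by 180 gives the monic gcd n-1.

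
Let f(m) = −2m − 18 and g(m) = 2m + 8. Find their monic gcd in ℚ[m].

1

Apply the Euclidean algorithm:
  −2m − 18 = (−1)(2m + 8) + (−10)
  2m + 8 = (−(1/5)m − 4/5)(−10) + (0)
The last nonzero remainder is the constant −10, so the polynomials are coprime and gcd = 1.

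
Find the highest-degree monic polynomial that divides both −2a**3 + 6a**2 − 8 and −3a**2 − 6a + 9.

Euclidean algorithm in ℚ[a]:
  −2a**3 + 6a**2 − 8 = ((2/3)a − 10/3)(−3a**2 − 6a + 9) + (−26a + 22)
  −3a**2 − 6a + 9 = ((3/26)a + 111/338)(−26a + 22) + (300/169)
  −26a + 22 = (−(2197/150)a + 1859/150)(300/169) + (0)
The last nonzero remainder is the constant 300/169, so the polynomials are coprime and gcd = 1.

1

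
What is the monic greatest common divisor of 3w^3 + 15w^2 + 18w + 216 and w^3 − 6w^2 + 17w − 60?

w^2 − w + 12

Euclidean algorithm in ℚ[w]:
  3w^3 + 15w^2 + 18w + 216 = (3)(w^3 − 6w^2 + 17w − 60) + (33w^2 − 33w + 396)
  w^3 − 6w^2 + 17w − 60 = ((1/33)w − 5/33)(33w^2 − 33w + 396) + (0)
Last nonzero remainder: 33w^2 − 33w + 396. Dividing through by 33 gives the monic gcd w^2 − w + 12.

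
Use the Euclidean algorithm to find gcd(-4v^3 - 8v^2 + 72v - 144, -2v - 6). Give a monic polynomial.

1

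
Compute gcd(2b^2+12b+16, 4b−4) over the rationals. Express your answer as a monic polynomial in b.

1

Euclidean algorithm in ℚ[b]:
  2b^2+12b+16 = ((1/2)b+7/2)(4b−4) + (30)
  4b−4 = ((2/15)b−2/15)(30) + (0)
The last nonzero remainder is the constant 30, so the polynomials are coprime and gcd = 1.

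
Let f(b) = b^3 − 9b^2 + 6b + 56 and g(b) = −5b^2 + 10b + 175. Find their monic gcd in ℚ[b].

b − 7

Euclidean algorithm in ℚ[b]:
  b^3 − 9b^2 + 6b + 56 = (−(1/5)b + 7/5)(−5b^2 + 10b + 175) + (27b − 189)
  −5b^2 + 10b + 175 = (−(5/27)b − 25/27)(27b − 189) + (0)
Last nonzero remainder: 27b − 189. Dividing through by 27 gives the monic gcd b − 7.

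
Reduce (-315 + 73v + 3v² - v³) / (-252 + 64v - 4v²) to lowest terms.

Euclidean algorithm in ℚ[v]:
  -v³ + 3v² + 73v - 315 = ((1/4)v + 13/4)(-4v² + 64v - 252) + (-72v + 504)
  -4v² + 64v - 252 = ((1/18)v - 1/2)(-72v + 504) + (0)
Last nonzero remainder: -72v + 504. Dividing through by -72 gives the monic gcd v - 7.
Cancel v - 7 from numerator and denominator to get the reduced form.

(-45 + 4v + v²)/(-36 + 4v)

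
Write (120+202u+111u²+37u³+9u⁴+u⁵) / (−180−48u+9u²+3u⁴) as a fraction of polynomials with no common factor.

(12+19u+8u²+u³)/(−18−3u+3u²)

Apply the Euclidean algorithm:
  u⁵+9u⁴+37u³+111u²+202u+120 = ((1/3)u+3)(3u⁴+9u²−48u−180) + (34u³+100u²+406u+660)
  3u⁴+9u²−48u−180 = ((3/34)u−75/289)(34u³+100u²+406u+660) + (−(252/289)u²−(252/289)u−2520/289)
  34u³+100u²+406u+660 = (−(4913/126)u−3179/42)(−(252/289)u²−(252/289)u−2520/289) + (0)
Last nonzero remainder: −(252/289)u²−(252/289)u−2520/289. Dividing through by −252/289 gives the monic gcd u²+u+10.
Cancel u²+u+10 from numerator and denominator to get the reduced form.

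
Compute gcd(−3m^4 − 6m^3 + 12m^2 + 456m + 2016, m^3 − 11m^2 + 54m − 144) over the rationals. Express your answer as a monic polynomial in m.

m − 6

Repeated division with remainder:
  −3m^4 − 6m^3 + 12m^2 + 456m + 2016 = (−3m − 39)(m^3 − 11m^2 + 54m − 144) + (−255m^2 + 2130m − 3600)
  m^3 − 11m^2 + 54m − 144 = (−(1/255)m + 3/289)(−255m^2 + 2130m − 3600) + ((5136/289)m − 30816/289)
  −255m^2 + 2130m − 3600 = (−(24565/1712)m + 7225/214)((5136/289)m − 30816/289) + (0)
Last nonzero remainder: (5136/289)m − 30816/289. Dividing through by 5136/289 gives the monic gcd m − 6.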